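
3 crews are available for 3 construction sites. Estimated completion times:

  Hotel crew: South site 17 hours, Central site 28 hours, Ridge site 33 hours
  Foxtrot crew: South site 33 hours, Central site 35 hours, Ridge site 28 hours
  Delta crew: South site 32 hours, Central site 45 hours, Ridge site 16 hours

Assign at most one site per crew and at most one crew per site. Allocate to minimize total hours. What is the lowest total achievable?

Optimal: Hotel crew→South site (17 hours), Foxtrot crew→Central site (35 hours), Delta crew→Ridge site (16 hours) — total 17+35+16 = 68 hours.
Row-greedy (each crew in turn takes its cheapest remaining site) gives 90 hours, worse by 22.

Minimum total: 68 hours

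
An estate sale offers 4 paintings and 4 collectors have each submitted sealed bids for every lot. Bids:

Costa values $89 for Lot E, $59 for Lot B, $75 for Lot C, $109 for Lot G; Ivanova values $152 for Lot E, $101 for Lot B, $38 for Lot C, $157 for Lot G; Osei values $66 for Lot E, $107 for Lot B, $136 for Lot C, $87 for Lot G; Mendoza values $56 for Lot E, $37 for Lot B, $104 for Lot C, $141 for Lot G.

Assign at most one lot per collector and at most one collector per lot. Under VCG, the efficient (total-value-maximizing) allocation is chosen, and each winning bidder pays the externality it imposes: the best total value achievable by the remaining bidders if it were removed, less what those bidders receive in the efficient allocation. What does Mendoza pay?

Mendoza pays $50.

Efficient allocation: Costa→Lot B ($59), Ivanova→Lot E ($152), Osei→Lot C ($136), Mendoza→Lot G ($141); total welfare W = $488.
Mendoza receives Lot G at value $141, so the others get W − 141 = $347.
Without Mendoza: best allocation of the remaining 3 bidders over all 4 lots is Costa→Lot G ($109), Ivanova→Lot E ($152), Osei→Lot C ($136), total $397.
VCG payment = (others' best without Mendoza) − (others' welfare with Mendoza) = 397 − 347 = $50.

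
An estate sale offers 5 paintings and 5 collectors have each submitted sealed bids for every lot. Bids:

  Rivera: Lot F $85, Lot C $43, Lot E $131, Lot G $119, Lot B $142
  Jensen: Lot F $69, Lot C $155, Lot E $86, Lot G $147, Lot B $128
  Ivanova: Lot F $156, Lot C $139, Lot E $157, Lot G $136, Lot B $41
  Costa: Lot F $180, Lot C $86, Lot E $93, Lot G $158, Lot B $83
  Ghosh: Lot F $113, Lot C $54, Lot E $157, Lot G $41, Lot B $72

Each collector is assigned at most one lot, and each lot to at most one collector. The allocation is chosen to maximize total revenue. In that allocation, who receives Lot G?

Optimal: Rivera→Lot B ($142), Jensen→Lot C ($155), Ivanova→Lot G ($136), Costa→Lot F ($180), Ghosh→Lot E ($157) — total 142+155+136+180+157 = $770.
Row-greedy (each collector in turn takes its best remaining lot) gives $675, worse by 95.
Next-best assignment: Rivera→Lot B, Jensen→Lot C, Ivanova→Lot F, Costa→Lot G, Ghosh→Lot E = $768.
Swapping Rivera↔Ghosh (Rivera→Lot E $131, Ghosh→Lot B $72) loses 96.
Every other assignment is strictly worse.
Ivanova's own top lot is Lot E ($157), but forcing Ivanova→Lot E and reassigning the rest optimally gives only $725 — worse by 45.

Ivanova receives Lot G.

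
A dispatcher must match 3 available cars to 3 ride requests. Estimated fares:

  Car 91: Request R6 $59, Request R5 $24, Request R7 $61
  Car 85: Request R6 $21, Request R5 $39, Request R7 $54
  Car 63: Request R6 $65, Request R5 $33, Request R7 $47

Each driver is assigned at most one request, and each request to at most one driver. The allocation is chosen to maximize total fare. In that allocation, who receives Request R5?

Treat this as an assignment problem: match each driver to one request.
Optimal: Car 91→Request R7 ($61), Car 85→Request R5 ($39), Car 63→Request R6 ($65) — total 61+39+65 = $165.
Next-best assignment: Car 91→Request R6, Car 85→Request R7, Car 63→Request R5 = $146.
Swapping Car 63↔Car 91 (Car 63→Request R7 $47, Car 91→Request R6 $59) loses 20.
Every other assignment is strictly worse.
Car 85's own top request is Request R7 ($54), but forcing Car 85→Request R7 and reassigning the rest optimally gives only $146 — worse by 19.

Car 85 receives Request R5.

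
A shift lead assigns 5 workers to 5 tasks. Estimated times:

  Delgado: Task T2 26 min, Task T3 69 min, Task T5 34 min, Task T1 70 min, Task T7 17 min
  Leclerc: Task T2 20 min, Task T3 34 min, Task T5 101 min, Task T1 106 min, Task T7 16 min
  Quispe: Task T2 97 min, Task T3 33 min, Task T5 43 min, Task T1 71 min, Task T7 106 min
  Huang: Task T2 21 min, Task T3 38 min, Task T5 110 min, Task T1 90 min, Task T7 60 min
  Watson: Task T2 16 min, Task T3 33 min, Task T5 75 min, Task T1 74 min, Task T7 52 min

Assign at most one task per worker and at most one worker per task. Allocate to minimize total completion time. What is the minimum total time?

Optimal: Delgado→Task T5 (34 min), Leclerc→Task T7 (16 min), Quispe→Task T1 (71 min), Huang→Task T2 (21 min), Watson→Task T3 (33 min) — total 34+16+71+21+33 = 175 min.

Min total: 175 min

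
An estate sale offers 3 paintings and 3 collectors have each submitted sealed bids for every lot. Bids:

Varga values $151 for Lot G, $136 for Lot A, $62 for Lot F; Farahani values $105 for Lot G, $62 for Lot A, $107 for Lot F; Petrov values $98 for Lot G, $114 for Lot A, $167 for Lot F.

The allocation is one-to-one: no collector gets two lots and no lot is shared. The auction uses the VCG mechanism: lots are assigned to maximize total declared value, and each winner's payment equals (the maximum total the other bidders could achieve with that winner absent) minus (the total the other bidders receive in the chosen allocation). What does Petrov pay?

Efficient allocation: Varga→Lot A ($136), Farahani→Lot G ($105), Petrov→Lot F ($167); total welfare W = $408.
Petrov receives Lot F at value $167, so the others get W − 167 = $241.
Without Petrov: best allocation of the remaining 2 bidders over all 3 lots is Varga→Lot G ($151), Farahani→Lot F ($107), total $258.
VCG payment = (others' best without Petrov) − (others' welfare with Petrov) = 258 − 241 = $17.

Petrov pays $17.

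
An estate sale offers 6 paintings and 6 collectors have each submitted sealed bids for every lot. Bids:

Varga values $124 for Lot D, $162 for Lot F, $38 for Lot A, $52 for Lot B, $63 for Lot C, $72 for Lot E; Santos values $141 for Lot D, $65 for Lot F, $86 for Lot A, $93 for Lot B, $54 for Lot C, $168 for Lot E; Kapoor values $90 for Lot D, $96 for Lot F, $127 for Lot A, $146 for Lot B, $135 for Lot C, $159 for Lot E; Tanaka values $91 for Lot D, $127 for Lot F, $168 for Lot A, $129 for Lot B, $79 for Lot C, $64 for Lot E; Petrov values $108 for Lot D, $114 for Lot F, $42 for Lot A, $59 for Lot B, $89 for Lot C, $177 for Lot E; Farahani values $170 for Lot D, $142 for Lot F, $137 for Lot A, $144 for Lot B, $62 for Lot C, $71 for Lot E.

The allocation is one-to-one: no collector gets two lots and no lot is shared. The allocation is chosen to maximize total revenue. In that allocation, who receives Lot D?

Santos receives Lot D.

Optimal: Varga→Lot F ($162), Santos→Lot D ($141), Kapoor→Lot C ($135), Tanaka→Lot A ($168), Petrov→Lot E ($177), Farahani→Lot B ($144) — total 162+141+135+168+177+144 = $927.
Max-entry greedy (repeatedly take the single best remaining cell) gives $877, worse by 50.
Santos's own top lot is Lot E ($168), but forcing Santos→Lot E and reassigning the rest optimally gives only $903 — worse by 24.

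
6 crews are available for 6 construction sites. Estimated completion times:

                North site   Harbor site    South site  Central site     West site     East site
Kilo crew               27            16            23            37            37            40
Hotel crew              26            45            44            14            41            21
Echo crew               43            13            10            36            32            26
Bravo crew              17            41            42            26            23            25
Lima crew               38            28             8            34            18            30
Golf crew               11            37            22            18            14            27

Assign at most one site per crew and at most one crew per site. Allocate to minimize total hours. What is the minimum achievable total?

Min total: 94 hours

Optimal: Kilo crew→Harbor site (16 hours), Hotel crew→Central site (14 hours), Echo crew→South site (10 hours), Bravo crew→East site (25 hours), Lima crew→West site (18 hours), Golf crew→North site (11 hours) — total 16+14+10+25+18+11 = 94 hours.
Column-greedy (each site in turn goes to its cheapest remaining crew) gives 109 hours, worse by 15.
Next-best assignment: Kilo crew→Harbor site, Hotel crew→Central site, Echo crew→East site, Bravo crew→North site, Lima crew→South site, Golf crew→West site = 95 hours.
Swapping Golf crew↔Bravo crew (Golf crew→East site 27 hours, Bravo crew→North site 17 hours) adds 8.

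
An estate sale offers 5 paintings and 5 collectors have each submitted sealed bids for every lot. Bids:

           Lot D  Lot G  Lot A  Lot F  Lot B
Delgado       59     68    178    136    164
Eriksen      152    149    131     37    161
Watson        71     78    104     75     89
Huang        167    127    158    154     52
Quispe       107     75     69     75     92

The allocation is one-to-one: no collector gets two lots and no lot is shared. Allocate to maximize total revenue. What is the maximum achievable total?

Optimal: Delgado→Lot A ($178), Eriksen→Lot B ($161), Watson→Lot G ($78), Huang→Lot F ($154), Quispe→Lot D ($107) — total 178+161+78+154+107 = $678.

Max total: $678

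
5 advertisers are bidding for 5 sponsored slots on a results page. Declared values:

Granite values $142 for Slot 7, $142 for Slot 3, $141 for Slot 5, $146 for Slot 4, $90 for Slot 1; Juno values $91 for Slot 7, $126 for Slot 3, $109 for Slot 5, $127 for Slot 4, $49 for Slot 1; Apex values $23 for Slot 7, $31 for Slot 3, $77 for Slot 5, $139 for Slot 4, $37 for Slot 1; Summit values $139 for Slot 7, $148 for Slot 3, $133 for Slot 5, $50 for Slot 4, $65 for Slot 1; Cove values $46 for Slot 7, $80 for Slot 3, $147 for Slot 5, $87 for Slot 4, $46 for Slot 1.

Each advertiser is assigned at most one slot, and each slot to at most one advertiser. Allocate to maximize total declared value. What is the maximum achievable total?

This is a one-to-one assignment (maximum-weight bipartite matching).
Optimal: Granite→Slot 1 ($90), Juno→Slot 3 ($126), Apex→Slot 4 ($139), Summit→Slot 7 ($139), Cove→Slot 5 ($147) — total 90+126+139+139+147 = $641.
Max-entry greedy (repeatedly take the single best remaining cell) gives $569, worse by 72.
Next-best assignment: Granite→Slot 7, Juno→Slot 1, Apex→Slot 4, Summit→Slot 3, Cove→Slot 5 = $625.
No other one-to-one assignment exceeds $641.

Maximum total: $641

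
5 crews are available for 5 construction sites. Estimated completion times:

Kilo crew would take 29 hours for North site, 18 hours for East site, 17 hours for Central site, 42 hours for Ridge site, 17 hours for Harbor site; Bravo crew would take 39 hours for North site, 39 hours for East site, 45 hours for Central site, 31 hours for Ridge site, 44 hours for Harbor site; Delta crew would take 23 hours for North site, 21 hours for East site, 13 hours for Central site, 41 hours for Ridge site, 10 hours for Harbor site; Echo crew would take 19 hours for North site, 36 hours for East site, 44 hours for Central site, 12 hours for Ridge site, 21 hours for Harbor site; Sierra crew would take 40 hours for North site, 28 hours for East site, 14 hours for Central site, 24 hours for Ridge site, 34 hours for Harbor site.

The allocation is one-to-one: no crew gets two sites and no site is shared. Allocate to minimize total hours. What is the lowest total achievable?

Minimum total: 92 hours

Optimal: Kilo crew→East site (18 hours), Bravo crew→Ridge site (31 hours), Delta crew→Harbor site (10 hours), Echo crew→North site (19 hours), Sierra crew→Central site (14 hours) — total 18+31+10+19+14 = 92 hours.
Row-greedy (each crew in turn takes its cheapest remaining site) gives 105 hours, worse by 13.
Swapping Sierra crew↔Bravo crew (Sierra crew→Ridge site 24 hours, Bravo crew→Central site 45 hours) adds 24.
No other one-to-one assignment undercuts 92 hours.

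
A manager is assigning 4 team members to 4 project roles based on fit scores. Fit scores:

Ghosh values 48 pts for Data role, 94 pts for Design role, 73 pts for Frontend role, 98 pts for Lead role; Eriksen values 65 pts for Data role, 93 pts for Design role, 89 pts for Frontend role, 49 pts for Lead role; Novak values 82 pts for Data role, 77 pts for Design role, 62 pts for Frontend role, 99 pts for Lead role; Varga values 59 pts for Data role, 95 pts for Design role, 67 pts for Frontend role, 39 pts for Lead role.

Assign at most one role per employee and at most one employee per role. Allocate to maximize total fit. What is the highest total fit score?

Optimal: Ghosh→Lead role (98 pts), Eriksen→Frontend role (89 pts), Novak→Data role (82 pts), Varga→Design role (95 pts) — total 98+89+82+95 = 364 pts.
Row-greedy (each employee in turn takes its best remaining role) gives 340 pts, worse by 24.
Swapping Varga↔Ghosh (Varga→Lead role 39 pts, Ghosh→Design role 94 pts) loses 60.
Every other assignment is strictly worse.

Maximum total: 364 pts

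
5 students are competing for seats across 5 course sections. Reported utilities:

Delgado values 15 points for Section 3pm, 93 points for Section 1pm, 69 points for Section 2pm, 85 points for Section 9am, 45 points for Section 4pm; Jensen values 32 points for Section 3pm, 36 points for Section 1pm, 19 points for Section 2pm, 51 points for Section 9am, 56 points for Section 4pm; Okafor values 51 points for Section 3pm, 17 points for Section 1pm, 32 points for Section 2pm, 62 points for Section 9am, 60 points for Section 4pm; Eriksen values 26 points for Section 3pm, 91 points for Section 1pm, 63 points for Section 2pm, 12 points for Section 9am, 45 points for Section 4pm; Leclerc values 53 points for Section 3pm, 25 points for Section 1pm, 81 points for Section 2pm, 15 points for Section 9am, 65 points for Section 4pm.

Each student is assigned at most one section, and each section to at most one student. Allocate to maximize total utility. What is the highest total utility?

Optimal: Delgado→Section 9am (85 points), Jensen→Section 4pm (56 points), Okafor→Section 3pm (51 points), Eriksen→Section 1pm (91 points), Leclerc→Section 2pm (81 points) — total 85+56+51+91+81 = 364 points.
Row-greedy (each student in turn takes its best remaining section) gives 327 points, worse by 37.
Checked against all permutations: 364 points is optimal.

Maximum total: 364 points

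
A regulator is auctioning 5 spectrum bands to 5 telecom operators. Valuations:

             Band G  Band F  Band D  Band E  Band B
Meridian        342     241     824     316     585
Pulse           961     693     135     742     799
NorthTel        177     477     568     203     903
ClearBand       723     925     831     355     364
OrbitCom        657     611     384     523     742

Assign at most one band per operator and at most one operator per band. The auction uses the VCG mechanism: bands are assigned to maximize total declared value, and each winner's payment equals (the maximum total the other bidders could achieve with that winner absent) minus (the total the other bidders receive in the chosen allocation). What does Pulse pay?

Efficient allocation: Meridian→Band D ($824M), Pulse→Band G ($961M), NorthTel→Band B ($903M), ClearBand→Band F ($925M), OrbitCom→Band E ($523M); total welfare W = $4136M.
Pulse receives Band G at value $961M, so the others get W − 961 = $3175M.
Without Pulse: best allocation of the remaining 4 bidders over all 5 bands is Meridian→Band D ($824M), NorthTel→Band B ($903M), ClearBand→Band F ($925M), OrbitCom→Band G ($657M), total $3309M.
VCG payment = (others' best without Pulse) − (others' welfare with Pulse) = 3309 − 3175 = $134M.

Pulse pays $134M.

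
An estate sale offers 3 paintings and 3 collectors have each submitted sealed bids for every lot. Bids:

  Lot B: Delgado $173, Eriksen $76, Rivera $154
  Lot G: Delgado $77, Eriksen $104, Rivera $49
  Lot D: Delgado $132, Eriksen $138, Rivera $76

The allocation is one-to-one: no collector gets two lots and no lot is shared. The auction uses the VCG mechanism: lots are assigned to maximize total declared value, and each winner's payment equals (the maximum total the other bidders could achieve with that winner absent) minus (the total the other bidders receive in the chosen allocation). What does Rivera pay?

Rivera pays $75.

Efficient allocation: Delgado→Lot D ($132), Eriksen→Lot G ($104), Rivera→Lot B ($154); total welfare W = $390.
Rivera receives Lot B at value $154, so the others get W − 154 = $236.
Without Rivera: best allocation of the remaining 2 bidders over all 3 lots is Delgado→Lot B ($173), Eriksen→Lot D ($138), total $311.
VCG payment = (others' best without Rivera) − (others' welfare with Rivera) = 311 − 236 = $75.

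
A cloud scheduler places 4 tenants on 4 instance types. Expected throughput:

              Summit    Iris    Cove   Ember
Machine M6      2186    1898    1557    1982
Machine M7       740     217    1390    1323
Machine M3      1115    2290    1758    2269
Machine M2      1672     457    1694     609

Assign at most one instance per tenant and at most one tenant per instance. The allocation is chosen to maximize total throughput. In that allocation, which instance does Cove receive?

Optimal: Summit→Machine M6 (2186 ops/s), Iris→Machine M3 (2290 ops/s), Cove→Machine M2 (1694 ops/s), Ember→Machine M7 (1323 ops/s) — total 2186+2290+1694+1323 = 7493 ops/s.
Column-greedy (each instance in turn goes to its best remaining tenant) gives 6475 ops/s, worse by 1018.
Next-best assignment: Summit→Machine M2, Iris→Machine M3, Cove→Machine M7, Ember→Machine M6 = 7334 ops/s.
Every other assignment is strictly worse.
Cove's own top instance is Machine M3 (1758 ops/s), but forcing Cove→Machine M3 and reassigning the rest optimally gives only 6651 ops/s — worse by 842.

Cove receives Machine M2.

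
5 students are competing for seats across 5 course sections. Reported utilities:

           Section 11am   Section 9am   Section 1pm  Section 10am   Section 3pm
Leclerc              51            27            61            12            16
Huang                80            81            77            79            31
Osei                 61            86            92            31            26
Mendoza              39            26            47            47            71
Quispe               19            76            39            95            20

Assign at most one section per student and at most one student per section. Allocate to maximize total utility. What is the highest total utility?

This is the linear assignment problem.
Optimal: Leclerc→Section 1pm (61 points), Huang→Section 11am (80 points), Osei→Section 9am (86 points), Mendoza→Section 3pm (71 points), Quispe→Section 10am (95 points) — total 61+80+86+71+95 = 393 points.
Row-greedy (each student in turn takes its best remaining section) gives 369 points, worse by 24.
Next-best assignment: Leclerc→Section 11am, Huang→Section 9am, Osei→Section 1pm, Mendoza→Section 3pm, Quispe→Section 10am = 390 points.
Swapping Quispe↔Huang (Quispe→Section 11am 19 points, Huang→Section 10am 79 points) loses 77.

Max total: 393 points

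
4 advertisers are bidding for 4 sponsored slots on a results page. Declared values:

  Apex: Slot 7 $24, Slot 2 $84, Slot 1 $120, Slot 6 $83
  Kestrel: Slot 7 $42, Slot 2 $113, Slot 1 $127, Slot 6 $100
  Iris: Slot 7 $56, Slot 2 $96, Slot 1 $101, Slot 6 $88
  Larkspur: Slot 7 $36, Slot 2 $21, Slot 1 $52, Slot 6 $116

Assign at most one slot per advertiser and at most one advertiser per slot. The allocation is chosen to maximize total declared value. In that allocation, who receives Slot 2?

This is a one-to-one assignment (maximum-weight bipartite matching).
Optimal: Apex→Slot 1 ($120), Kestrel→Slot 2 ($113), Iris→Slot 7 ($56), Larkspur→Slot 6 ($116) — total 120+113+56+116 = $405.
Max-entry greedy (repeatedly take the single best remaining cell) gives $363, worse by 42.
Kestrel's own top slot is Slot 1 ($127), but forcing Kestrel→Slot 1 and reassigning the rest optimally gives only $383 — worse by 22.

Kestrel receives Slot 2.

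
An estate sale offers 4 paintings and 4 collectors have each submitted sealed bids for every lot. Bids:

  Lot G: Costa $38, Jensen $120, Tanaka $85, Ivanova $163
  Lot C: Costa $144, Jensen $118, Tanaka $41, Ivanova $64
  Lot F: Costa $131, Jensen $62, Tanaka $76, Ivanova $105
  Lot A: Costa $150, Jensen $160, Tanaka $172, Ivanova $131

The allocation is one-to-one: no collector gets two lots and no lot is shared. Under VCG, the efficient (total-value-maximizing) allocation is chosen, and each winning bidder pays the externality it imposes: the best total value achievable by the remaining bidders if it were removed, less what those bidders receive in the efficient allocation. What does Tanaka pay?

Tanaka pays $55.

Efficient allocation: Costa→Lot F ($131), Jensen→Lot C ($118), Tanaka→Lot A ($172), Ivanova→Lot G ($163); total welfare W = $584.
Tanaka receives Lot A at value $172, so the others get W − 172 = $412.
Without Tanaka: best allocation of the remaining 3 bidders over all 4 lots is Costa→Lot C ($144), Jensen→Lot A ($160), Ivanova→Lot G ($163), total $467.
VCG payment = (others' best without Tanaka) − (others' welfare with Tanaka) = 467 − 412 = $55.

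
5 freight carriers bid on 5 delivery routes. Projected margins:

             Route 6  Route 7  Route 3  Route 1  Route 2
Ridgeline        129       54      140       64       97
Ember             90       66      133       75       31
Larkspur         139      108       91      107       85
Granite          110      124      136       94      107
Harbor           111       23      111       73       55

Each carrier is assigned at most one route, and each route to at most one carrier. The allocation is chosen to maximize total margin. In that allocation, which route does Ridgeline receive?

Ridgeline receives Route 2.

Optimal: Ridgeline→Route 2 ($97k), Ember→Route 3 ($133k), Larkspur→Route 1 ($107k), Granite→Route 7 ($124k), Harbor→Route 6 ($111k) — total 97+133+107+124+111 = $572k.
Max-entry greedy (repeatedly take the single best remaining cell) gives $533k, worse by 39.
Next-best assignment: Ridgeline→Route 2, Ember→Route 3, Larkspur→Route 6, Granite→Route 7, Harbor→Route 1 = $566k.
Swapping Harbor↔Ridgeline (Harbor→Route 2 $55k, Ridgeline→Route 6 $129k) loses 24.
No other one-to-one assignment exceeds $572k.
Ridgeline's own top route is Route 3 ($140k), but forcing Ridgeline→Route 3 and reassigning the rest optimally gives only $541k — worse by 31.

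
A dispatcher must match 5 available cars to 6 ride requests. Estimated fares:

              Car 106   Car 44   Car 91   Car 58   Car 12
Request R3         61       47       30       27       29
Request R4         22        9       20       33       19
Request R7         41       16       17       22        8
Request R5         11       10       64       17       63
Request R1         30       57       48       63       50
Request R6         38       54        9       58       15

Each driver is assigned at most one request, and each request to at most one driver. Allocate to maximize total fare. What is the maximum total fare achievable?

Optimal: Car 106→Request R3 ($61), Car 44→Request R6 ($54), Car 91→Request R5 ($64), Car 58→Request R4 ($33), Car 12→Request R1 ($50) — total 61+54+64+33+50 = $262.
Column-greedy (each request in turn goes to its best remaining driver) gives $231, worse by 31.
Swapping Car 91↔Car 44 (Car 91→Request R6 $9, Car 44→Request R5 $10) loses 99.

Maximum total: $262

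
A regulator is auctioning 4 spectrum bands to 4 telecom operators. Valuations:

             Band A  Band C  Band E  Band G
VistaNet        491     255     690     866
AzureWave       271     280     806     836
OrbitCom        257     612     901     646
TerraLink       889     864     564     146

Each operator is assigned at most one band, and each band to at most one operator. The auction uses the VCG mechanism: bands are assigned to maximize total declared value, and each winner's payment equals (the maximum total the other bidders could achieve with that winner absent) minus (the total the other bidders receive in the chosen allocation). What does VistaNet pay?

Efficient allocation: VistaNet→Band G ($866M), AzureWave→Band E ($806M), OrbitCom→Band C ($612M), TerraLink→Band A ($889M); total welfare W = $3173M.
VistaNet receives Band G at value $866M, so the others get W − 866 = $2307M.
Without VistaNet: best allocation of the remaining 3 bidders over all 4 bands is AzureWave→Band G ($836M), OrbitCom→Band E ($901M), TerraLink→Band A ($889M), total $2626M.
VCG payment = (others' best without VistaNet) − (others' welfare with VistaNet) = 2626 − 2307 = $319M.

VistaNet pays $319M.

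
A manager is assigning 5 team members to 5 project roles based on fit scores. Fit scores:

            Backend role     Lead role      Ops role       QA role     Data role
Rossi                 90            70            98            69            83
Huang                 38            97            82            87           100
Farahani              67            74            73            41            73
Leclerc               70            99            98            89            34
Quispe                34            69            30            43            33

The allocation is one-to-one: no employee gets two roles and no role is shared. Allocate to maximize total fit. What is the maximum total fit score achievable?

Maximum total: 423 pts

Treat this as an assignment problem: match each employee to one role.
Optimal: Rossi→Ops role (98 pts), Huang→Data role (100 pts), Farahani→Backend role (67 pts), Leclerc→QA role (89 pts), Quispe→Lead role (69 pts) — total 98+100+67+89+69 = 423 pts.
Column-greedy (each role in turn goes to its best remaining employee) gives 387 pts, worse by 36.
Next-best assignment: Rossi→Backend role, Huang→Data role, Farahani→Ops role, Leclerc→QA role, Quispe→Lead role = 421 pts.
Every other assignment is strictly worse.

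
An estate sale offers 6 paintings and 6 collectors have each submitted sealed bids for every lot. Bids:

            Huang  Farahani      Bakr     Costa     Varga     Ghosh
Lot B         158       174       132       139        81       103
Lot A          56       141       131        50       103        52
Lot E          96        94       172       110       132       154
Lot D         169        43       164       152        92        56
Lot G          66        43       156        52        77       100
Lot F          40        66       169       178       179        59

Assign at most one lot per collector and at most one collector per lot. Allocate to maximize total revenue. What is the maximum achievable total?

Max total: $940

Optimal: Huang→Lot B ($158), Farahani→Lot A ($141), Bakr→Lot G ($156), Costa→Lot D ($152), Varga→Lot F ($179), Ghosh→Lot E ($154) — total 158+141+156+152+179+154 = $940.
Row-greedy (each collector in turn takes its best remaining lot) gives $896, worse by 44.
Swapping Huang↔Costa (Huang→Lot D $169, Costa→Lot B $139) loses 2.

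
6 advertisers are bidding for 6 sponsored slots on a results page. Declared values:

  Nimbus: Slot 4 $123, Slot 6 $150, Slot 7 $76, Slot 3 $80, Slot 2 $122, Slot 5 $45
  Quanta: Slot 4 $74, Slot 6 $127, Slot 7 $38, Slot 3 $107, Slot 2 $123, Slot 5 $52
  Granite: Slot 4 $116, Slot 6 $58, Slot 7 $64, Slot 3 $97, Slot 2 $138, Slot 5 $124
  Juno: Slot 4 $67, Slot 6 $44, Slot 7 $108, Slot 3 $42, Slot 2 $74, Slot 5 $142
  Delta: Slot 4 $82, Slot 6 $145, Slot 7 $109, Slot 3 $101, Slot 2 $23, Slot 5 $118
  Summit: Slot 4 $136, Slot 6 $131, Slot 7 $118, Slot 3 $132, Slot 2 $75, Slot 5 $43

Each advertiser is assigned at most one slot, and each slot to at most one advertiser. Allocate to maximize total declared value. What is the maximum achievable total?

This is a one-to-one assignment (maximum-weight bipartite matching).
Optimal: Nimbus→Slot 6 ($150), Quanta→Slot 3 ($107), Granite→Slot 2 ($138), Juno→Slot 5 ($142), Delta→Slot 7 ($109), Summit→Slot 4 ($136) — total 150+107+138+142+109+136 = $782.
Row-greedy (each advertiser in turn takes its best remaining slot) gives $742, worse by 40.

Max total: $782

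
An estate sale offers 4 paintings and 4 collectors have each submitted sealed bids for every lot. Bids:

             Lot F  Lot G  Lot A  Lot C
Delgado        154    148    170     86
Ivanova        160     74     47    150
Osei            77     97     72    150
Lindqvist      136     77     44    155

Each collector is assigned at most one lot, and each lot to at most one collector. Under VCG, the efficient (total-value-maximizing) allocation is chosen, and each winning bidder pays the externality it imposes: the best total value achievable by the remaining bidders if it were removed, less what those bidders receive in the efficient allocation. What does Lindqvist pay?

Lindqvist pays $53.

Efficient allocation: Delgado→Lot A ($170), Ivanova→Lot F ($160), Osei→Lot G ($97), Lindqvist→Lot C ($155); total welfare W = $582.
Lindqvist receives Lot C at value $155, so the others get W − 155 = $427.
Without Lindqvist: best allocation of the remaining 3 bidders over all 4 lots is Delgado→Lot A ($170), Ivanova→Lot F ($160), Osei→Lot C ($150), total $480.
VCG payment = (others' best without Lindqvist) − (others' welfare with Lindqvist) = 480 − 427 = $53.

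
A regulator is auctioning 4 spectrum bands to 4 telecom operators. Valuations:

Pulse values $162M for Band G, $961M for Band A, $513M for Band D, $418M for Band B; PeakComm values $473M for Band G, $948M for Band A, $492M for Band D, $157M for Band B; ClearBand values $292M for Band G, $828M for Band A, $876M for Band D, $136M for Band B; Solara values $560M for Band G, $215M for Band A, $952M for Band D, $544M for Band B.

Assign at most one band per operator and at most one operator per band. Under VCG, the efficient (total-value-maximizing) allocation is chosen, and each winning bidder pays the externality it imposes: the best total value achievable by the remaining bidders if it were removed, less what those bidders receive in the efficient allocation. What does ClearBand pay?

ClearBand pays $408M.

Efficient allocation: Pulse→Band A ($961M), PeakComm→Band G ($473M), ClearBand→Band D ($876M), Solara→Band B ($544M); total welfare W = $2854M.
ClearBand receives Band D at value $876M, so the others get W − 876 = $1978M.
Without ClearBand: best allocation of the remaining 3 bidders over all 4 bands is Pulse→Band A ($961M), PeakComm→Band G ($473M), Solara→Band D ($952M), total $2386M.
VCG payment = (others' best without ClearBand) − (others' welfare with ClearBand) = 2386 − 1978 = $408M.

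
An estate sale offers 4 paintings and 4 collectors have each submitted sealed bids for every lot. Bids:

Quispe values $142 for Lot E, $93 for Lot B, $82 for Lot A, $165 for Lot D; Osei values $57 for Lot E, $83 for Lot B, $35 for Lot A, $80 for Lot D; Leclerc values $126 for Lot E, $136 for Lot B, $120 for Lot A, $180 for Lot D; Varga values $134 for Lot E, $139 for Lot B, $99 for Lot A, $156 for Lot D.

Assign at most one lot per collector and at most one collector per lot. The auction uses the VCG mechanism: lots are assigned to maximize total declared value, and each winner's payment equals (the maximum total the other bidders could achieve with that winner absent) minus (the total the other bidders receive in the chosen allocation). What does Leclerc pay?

Efficient allocation: Quispe→Lot E ($142), Osei→Lot B ($83), Leclerc→Lot D ($180), Varga→Lot A ($99); total welfare W = $504.
Leclerc receives Lot D at value $180, so the others get W − 180 = $324.
Without Leclerc: best allocation of the remaining 3 bidders over all 4 lots is Quispe→Lot D ($165), Osei→Lot B ($83), Varga→Lot E ($134), total $382.
VCG payment = (others' best without Leclerc) − (others' welfare with Leclerc) = 382 − 324 = $58.

Leclerc pays $58.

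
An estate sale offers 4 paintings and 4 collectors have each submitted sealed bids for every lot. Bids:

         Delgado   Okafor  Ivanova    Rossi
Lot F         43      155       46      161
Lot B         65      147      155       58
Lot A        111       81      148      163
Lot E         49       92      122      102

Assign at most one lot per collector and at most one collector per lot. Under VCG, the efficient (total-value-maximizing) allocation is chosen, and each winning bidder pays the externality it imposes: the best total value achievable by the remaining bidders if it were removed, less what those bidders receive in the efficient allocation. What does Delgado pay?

Efficient allocation: Delgado→Lot A ($111), Okafor→Lot B ($147), Ivanova→Lot E ($122), Rossi→Lot F ($161); total welfare W = $541.
Delgado receives Lot A at value $111, so the others get W − 111 = $430.
Without Delgado: best allocation of the remaining 3 bidders over all 4 lots is Okafor→Lot F ($155), Ivanova→Lot B ($155), Rossi→Lot A ($163), total $473.
VCG payment = (others' best without Delgado) − (others' welfare with Delgado) = 473 − 430 = $43.

Delgado pays $43.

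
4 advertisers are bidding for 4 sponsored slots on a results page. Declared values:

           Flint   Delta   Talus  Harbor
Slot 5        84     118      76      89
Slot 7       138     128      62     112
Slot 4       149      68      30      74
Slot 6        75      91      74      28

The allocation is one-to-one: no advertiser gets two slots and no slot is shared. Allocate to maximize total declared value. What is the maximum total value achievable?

Maximum total: $453

Optimal: Flint→Slot 4 ($149), Delta→Slot 5 ($118), Talus→Slot 6 ($74), Harbor→Slot 7 ($112) — total 149+118+74+112 = $453.
Max-entry greedy (repeatedly take the single best remaining cell) gives $440, worse by 13.
Next-best assignment: Flint→Slot 4, Delta→Slot 7, Talus→Slot 6, Harbor→Slot 5 = $440.
No other one-to-one assignment exceeds $453.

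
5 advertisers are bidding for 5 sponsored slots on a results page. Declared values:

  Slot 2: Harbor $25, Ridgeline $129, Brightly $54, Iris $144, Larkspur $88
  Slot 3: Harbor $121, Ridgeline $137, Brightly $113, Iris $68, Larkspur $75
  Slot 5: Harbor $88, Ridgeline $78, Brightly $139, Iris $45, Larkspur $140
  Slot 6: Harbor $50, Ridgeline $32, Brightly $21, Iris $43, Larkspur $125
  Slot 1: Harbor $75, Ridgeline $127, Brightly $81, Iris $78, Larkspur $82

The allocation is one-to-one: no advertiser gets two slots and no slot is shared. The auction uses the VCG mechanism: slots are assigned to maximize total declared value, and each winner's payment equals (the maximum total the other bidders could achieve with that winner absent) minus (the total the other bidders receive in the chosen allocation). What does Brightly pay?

Brightly pays $15.

Efficient allocation: Harbor→Slot 3 ($121), Ridgeline→Slot 1 ($127), Brightly→Slot 5 ($139), Iris→Slot 2 ($144), Larkspur→Slot 6 ($125); total welfare W = $656.
Brightly receives Slot 5 at value $139, so the others get W − 139 = $517.
Without Brightly: best allocation of the remaining 4 bidders over all 5 slots is Harbor→Slot 3 ($121), Ridgeline→Slot 1 ($127), Iris→Slot 2 ($144), Larkspur→Slot 5 ($140), total $532.
VCG payment = (others' best without Brightly) − (others' welfare with Brightly) = 532 − 517 = $15.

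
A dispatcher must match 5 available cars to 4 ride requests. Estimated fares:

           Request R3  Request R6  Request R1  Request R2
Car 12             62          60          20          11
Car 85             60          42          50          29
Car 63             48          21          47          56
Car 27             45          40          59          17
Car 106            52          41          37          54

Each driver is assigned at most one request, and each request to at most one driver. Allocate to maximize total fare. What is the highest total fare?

Max total: $235

Optimal: Car 85→Request R3 ($60), Car 12→Request R6 ($60), Car 27→Request R1 ($59), Car 63→Request R2 ($56) — total 60+60+59+56 = $235.
Max-entry greedy (repeatedly take the single best remaining cell) gives $219, worse by 16.
Every other assignment is strictly worse.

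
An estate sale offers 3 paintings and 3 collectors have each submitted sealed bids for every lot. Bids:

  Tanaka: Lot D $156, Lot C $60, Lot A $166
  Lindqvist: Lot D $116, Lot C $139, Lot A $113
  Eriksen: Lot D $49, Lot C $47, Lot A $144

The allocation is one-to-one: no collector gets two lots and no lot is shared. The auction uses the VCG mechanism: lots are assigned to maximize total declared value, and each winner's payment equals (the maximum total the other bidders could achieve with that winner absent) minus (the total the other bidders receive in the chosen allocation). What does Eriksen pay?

Efficient allocation: Tanaka→Lot D ($156), Lindqvist→Lot C ($139), Eriksen→Lot A ($144); total welfare W = $439.
Eriksen receives Lot A at value $144, so the others get W − 144 = $295.
Without Eriksen: best allocation of the remaining 2 bidders over all 3 lots is Tanaka→Lot A ($166), Lindqvist→Lot C ($139), total $305.
VCG payment = (others' best without Eriksen) − (others' welfare with Eriksen) = 305 − 295 = $10.

Eriksen pays $10.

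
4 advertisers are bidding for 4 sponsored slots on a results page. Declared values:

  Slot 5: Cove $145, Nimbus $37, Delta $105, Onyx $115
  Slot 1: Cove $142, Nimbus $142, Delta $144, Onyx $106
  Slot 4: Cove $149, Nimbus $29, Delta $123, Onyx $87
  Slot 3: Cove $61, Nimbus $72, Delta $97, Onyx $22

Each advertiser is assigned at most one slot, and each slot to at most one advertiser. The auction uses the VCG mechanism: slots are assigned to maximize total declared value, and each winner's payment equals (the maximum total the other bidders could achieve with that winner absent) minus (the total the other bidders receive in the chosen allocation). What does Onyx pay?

Onyx pays $22.

Efficient allocation: Cove→Slot 4 ($149), Nimbus→Slot 1 ($142), Delta→Slot 3 ($97), Onyx→Slot 5 ($115); total welfare W = $503.
Onyx receives Slot 5 at value $115, so the others get W − 115 = $388.
Without Onyx: best allocation of the remaining 3 bidders over all 4 slots is Cove→Slot 5 ($145), Nimbus→Slot 1 ($142), Delta→Slot 4 ($123), total $410.
VCG payment = (others' best without Onyx) − (others' welfare with Onyx) = 410 − 388 = $22.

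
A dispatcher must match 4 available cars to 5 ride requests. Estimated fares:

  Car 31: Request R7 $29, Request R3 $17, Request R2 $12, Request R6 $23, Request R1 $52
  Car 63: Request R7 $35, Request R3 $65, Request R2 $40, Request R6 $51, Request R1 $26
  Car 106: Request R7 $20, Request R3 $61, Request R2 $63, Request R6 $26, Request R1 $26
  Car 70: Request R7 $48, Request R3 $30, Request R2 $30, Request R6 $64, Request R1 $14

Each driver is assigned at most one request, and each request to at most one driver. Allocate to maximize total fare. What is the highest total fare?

Optimal: Car 31→Request R1 ($52), Car 63→Request R3 ($65), Car 106→Request R2 ($63), Car 70→Request R6 ($64) — total 52+65+63+64 = $244.
Column-greedy (each request in turn goes to its best remaining driver) gives $199, worse by 45.
Next-best assignment: Car 31→Request R1, Car 63→Request R3, Car 106→Request R2, Car 70→Request R7 = $228.
Swapping Car 106↔Car 63 (Car 106→Request R3 $61, Car 63→Request R2 $40) loses 27.

Max total: $244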